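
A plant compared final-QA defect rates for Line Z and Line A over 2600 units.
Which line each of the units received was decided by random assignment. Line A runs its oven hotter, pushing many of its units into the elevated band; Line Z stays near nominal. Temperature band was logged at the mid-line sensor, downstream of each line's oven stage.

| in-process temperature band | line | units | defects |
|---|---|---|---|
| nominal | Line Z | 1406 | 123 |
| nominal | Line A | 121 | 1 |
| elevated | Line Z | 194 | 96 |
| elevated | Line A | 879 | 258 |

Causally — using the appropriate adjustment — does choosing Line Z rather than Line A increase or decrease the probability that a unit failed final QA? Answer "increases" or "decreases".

decreases

Line A is lower inside every in-process temperature band stratum but Line Z is lower in aggregate. Whether to stratify depends on how in-process temperature band relates to the line.
Stratifying would compare lines among units the lines themselves sorted into in-process temperature band groups — a form of selection on an intermediate. The unconditioned pooled rates give the total causal effect.
Pooled: Line Z 13.7% vs Line A 25.9%; Line Z is lower overall.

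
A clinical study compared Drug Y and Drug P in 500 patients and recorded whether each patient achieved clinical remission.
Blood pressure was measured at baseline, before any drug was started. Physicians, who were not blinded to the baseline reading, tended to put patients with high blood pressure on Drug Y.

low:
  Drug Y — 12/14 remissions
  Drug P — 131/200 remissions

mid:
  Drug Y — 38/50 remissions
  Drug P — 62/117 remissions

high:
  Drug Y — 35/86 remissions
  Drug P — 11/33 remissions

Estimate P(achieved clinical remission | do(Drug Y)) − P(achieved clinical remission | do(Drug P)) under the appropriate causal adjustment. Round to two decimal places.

Here blood pressure is a common cause — it drives both which drug a case falls under and the outcome. The crude comparison mixes populations; the stratum-specific rates are the causally relevant ones.
Adjusting over the population distribution of blood pressure: 0.428·(0.857−0.655) + 0.334·(0.760−0.530) + 0.238·(0.407−0.333) = +0.181.

+0.18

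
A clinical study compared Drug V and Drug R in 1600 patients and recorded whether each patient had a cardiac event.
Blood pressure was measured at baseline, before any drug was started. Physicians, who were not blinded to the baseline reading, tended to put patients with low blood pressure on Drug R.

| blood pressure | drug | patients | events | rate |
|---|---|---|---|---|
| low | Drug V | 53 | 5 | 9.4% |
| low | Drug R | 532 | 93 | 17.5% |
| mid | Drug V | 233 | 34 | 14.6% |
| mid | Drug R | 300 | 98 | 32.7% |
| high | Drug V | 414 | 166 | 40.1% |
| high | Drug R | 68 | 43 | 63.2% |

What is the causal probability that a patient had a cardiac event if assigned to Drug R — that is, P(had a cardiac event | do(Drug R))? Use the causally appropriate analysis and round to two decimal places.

Within every blood pressure level Drug V has the lower rate, yet pooled Drug R does — Simpson's reversal.
Since blood pressure is a pre-existing factor (not a product of the drug) and it affects the outcome on its own, it is a confounder. The stratified rates, not the pooled rate, identify the causal effect.
Standardising Drug R to the population blood pressure mix: 0.366·93/532 + 0.333·98/300 + 0.301·43/68 = 0.363.

0.36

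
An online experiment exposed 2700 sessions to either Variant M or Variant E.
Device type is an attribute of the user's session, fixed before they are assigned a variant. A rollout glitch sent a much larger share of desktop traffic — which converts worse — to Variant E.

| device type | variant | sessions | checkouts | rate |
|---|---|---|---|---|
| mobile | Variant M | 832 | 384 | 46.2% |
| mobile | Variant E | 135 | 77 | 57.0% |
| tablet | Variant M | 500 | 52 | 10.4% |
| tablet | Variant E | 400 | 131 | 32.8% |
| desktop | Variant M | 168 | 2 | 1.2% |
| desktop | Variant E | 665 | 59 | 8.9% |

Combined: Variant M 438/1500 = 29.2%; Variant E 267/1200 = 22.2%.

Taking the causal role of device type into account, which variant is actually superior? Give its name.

Variant E

The imbalance in device type arose from how sessions were allocated, not from anything the variant did; and device type independently affects the outcome. The pooled gap is confounded — condition on device type.
Within each level — mobile: 46.2% vs 57.0%; tablet: 10.4% vs 32.8%; desktop: 1.2% vs 8.9% — Variant E is higher every time.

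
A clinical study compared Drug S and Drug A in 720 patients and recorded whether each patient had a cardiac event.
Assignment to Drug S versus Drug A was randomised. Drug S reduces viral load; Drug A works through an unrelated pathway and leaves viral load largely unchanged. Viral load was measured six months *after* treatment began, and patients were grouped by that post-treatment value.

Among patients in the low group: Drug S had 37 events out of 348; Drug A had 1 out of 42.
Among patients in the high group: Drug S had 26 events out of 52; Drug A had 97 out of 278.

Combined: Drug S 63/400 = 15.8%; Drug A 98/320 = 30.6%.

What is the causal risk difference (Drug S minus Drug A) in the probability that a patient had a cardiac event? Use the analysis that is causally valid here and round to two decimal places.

-0.15

The distribution of viral load is itself part of what the drug does — it is an intermediate outcome. Holding it fixed would remove that part of the effect; the total effect is the pooled difference.
The causal difference is the pooled difference: 0.158 − 0.306 = -0.149.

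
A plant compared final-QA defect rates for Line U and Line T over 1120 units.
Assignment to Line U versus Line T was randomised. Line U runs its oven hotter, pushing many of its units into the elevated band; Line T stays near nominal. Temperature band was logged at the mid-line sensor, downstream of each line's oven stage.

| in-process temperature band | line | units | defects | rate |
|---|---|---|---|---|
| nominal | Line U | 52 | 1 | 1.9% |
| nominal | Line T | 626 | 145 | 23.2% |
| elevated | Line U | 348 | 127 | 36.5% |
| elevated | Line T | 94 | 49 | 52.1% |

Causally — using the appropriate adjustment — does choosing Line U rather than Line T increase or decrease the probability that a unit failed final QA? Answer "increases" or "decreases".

In-process temperature band here is a post-treatment variable shaped by the line; conditioning on it would introduce bias rather than remove it. The overall comparison is the causal one.
Pooled: Line U 32.0% vs Line T 26.9%; Line T is lower overall.

increases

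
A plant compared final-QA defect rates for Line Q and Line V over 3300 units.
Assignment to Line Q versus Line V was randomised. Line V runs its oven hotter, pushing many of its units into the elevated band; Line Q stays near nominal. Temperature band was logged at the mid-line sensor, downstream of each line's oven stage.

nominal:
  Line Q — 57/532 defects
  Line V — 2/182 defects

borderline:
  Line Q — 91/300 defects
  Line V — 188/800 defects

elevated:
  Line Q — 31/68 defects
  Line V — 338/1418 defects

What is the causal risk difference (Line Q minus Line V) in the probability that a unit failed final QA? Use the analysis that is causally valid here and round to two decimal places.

Because the line influences in-process temperature band, in-process temperature band is a post-treatment mediator, not a confounder. Stratifying on it would bias the estimate; the causal effect is the crude pooled difference.
The causal difference is the pooled difference: 0.199 − 0.220 = -0.021.

-0.02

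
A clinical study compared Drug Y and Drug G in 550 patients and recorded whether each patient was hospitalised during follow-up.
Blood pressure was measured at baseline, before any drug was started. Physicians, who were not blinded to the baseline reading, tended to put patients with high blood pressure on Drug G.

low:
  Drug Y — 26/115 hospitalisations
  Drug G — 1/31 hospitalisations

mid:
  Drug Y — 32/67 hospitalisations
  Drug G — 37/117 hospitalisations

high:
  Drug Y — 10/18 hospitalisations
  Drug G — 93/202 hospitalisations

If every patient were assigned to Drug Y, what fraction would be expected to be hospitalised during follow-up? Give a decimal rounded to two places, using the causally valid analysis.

0.44

Since blood pressure is a pre-existing factor (not a product of the drug) and it affects the outcome on its own, it is a confounder. The stratified rates, not the pooled rate, identify the causal effect.
Standardising Drug Y to the population blood pressure mix: 0.265·26/115 + 0.335·32/67 + 0.400·10/18 = 0.442.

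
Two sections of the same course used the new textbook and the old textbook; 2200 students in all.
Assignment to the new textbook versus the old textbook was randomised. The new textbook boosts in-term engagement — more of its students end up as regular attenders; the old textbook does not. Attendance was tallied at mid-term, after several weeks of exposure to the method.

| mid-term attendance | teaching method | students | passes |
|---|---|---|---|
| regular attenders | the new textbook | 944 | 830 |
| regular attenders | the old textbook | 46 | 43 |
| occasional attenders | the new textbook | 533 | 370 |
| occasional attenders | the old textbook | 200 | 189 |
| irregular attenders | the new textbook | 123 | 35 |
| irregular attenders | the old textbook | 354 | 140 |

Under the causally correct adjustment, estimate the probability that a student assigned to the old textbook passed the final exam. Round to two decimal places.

0.62

The stratified and pooled comparisons disagree (the old textbook wins within each mid-term attendance; the new textbook wins overall), so the answer turns on the causal role of mid-term attendance.
Mid-term attendance here is a post-treatment variable shaped by the teaching method; conditioning on it would introduce bias rather than remove it. The overall comparison is the causal one.
So P(outcome | do(the old textbook)) is just the pooled rate for the old textbook: 372/600 = 0.620.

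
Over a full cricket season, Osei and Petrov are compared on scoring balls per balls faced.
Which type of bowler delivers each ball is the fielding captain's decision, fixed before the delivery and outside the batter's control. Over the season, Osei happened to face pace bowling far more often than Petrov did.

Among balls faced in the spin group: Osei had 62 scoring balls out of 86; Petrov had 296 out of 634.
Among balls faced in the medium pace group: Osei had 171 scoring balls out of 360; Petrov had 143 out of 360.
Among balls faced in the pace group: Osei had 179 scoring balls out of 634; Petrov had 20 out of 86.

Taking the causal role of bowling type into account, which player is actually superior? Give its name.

The stratified and pooled comparisons disagree (Osei wins within each bowling type; Petrov wins overall), so the answer turns on the causal role of bowling type.
Here bowling type is a common cause — it drives both which player a case falls under and the outcome. The crude comparison mixes populations; the stratum-specific rates are the causally relevant ones.
Within each level — spin: 72.1% vs 46.7%; medium pace: 47.5% vs 39.7%; pace: 28.2% vs 23.3% — Osei is higher every time.

Osei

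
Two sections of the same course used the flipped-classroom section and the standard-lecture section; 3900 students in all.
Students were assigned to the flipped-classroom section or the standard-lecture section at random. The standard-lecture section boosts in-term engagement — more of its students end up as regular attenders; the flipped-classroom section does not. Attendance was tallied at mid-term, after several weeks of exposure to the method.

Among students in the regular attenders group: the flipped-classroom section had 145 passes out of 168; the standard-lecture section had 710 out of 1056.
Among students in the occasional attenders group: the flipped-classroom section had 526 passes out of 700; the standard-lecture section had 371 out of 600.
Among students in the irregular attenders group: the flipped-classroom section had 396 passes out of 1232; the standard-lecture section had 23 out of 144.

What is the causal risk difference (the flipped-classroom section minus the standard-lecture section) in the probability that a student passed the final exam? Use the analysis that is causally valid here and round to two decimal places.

Mid-term attendance lies on the pathway teaching method → mid-term attendance → outcome, so adjusting for it blocks the indirect effect. For the total causal effect of teaching method, use the unadjusted pooled rates.
The causal difference is the pooled difference: 0.508 − 0.613 = -0.105.

-0.11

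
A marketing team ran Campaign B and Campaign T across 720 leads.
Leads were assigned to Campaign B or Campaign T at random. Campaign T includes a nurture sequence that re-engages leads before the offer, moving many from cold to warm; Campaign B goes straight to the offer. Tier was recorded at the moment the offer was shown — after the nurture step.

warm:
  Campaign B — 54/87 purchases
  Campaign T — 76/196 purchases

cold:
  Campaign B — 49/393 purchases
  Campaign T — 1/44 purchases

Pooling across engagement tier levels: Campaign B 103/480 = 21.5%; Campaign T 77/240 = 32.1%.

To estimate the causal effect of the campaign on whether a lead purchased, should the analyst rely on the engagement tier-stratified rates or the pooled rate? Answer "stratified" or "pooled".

Because the campaign influences engagement tier, engagement tier is a post-treatment mediator, not a confounder. Stratifying on it would bias the estimate; the causal effect is the crude pooled difference.
Pooled: Campaign B 21.5% vs Campaign T 32.1%; Campaign T is higher overall.

pooled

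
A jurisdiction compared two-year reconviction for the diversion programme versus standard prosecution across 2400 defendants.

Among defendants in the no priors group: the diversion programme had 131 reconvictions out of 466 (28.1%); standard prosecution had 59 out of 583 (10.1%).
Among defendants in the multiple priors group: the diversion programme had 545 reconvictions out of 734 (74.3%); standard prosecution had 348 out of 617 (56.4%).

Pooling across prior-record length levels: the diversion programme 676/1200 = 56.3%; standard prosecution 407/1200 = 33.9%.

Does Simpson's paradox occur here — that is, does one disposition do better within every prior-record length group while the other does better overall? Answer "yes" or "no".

no

Within each prior-record length level (no priors 28.1% vs 10.1%; multiple priors 74.3% vs 56.4%), standard prosecution has the lower rate every time. Pooled: 56.3% vs 33.9% — standard prosecution has the lower rate overall. They agree.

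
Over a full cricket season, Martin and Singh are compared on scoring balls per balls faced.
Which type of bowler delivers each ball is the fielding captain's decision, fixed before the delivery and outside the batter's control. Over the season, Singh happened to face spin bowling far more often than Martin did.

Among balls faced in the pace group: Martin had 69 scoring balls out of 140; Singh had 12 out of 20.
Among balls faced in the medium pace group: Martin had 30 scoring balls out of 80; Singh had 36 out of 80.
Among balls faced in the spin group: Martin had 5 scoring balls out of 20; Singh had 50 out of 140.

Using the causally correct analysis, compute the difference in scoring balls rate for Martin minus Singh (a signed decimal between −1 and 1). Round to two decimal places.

-0.10

Singh is higher inside every bowling type stratum but Martin is higher in aggregate. Whether to stratify depends on how bowling type relates to the player.
Since bowling type is a pre-existing factor (not a product of the player) and it affects the outcome on its own, it is a confounder. The stratified rates, not the pooled rate, identify the causal effect.
Adjusting over the population distribution of bowling type: 0.333·(0.493−0.600) + 0.333·(0.375−0.450) + 0.333·(0.250−0.357) = -0.096.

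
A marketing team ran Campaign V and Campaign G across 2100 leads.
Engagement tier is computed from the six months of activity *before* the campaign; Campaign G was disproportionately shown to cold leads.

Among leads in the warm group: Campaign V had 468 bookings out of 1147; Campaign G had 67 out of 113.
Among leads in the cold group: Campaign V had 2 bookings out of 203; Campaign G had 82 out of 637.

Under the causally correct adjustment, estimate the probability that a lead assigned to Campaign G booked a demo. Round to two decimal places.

Engagement tier is set before the campaign has any effect — it is not caused by the campaign — and it independently drives the outcome. That makes it a confounder, so the causal comparison is within engagement tier levels.
Standardising Campaign G to the population engagement tier mix: 0.600·67/113 + 0.400·82/637 = 0.407.

0.41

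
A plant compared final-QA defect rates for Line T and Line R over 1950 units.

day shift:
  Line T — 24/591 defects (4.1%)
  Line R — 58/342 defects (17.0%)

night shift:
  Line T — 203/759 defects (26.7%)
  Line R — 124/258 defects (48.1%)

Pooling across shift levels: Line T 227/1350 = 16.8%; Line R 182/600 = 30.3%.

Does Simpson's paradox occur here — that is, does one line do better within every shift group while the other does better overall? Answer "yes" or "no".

Within each shift level (day shift 4.1% vs 17.0%; night shift 26.7% vs 48.1%), Line T has the lower rate every time. Pooled: 16.8% vs 30.3% — Line T has the lower rate overall. They agree.

no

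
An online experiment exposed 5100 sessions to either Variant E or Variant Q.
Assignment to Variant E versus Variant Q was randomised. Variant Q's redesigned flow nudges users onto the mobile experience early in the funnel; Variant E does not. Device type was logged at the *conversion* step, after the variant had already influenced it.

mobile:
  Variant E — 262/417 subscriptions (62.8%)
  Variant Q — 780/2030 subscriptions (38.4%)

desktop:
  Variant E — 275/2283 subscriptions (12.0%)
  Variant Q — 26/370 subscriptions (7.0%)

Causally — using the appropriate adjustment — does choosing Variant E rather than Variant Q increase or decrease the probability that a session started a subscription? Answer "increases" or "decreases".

decreases

Device type lies on the pathway variant → device type → outcome, so adjusting for it blocks the indirect effect. For the total causal effect of variant, use the unadjusted pooled rates.
Pooled: Variant E 19.9% vs Variant Q 33.6%; Variant Q is higher overall.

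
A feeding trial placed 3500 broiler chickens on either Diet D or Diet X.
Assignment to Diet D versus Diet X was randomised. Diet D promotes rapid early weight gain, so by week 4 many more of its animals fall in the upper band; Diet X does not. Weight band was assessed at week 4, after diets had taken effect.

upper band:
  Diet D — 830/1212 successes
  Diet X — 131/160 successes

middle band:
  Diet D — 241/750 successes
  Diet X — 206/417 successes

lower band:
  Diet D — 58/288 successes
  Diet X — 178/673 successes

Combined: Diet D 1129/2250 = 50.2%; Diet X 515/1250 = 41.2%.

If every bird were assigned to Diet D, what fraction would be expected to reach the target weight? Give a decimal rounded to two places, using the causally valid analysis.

0.50

Week-4 weight band lies on the pathway diet → week-4 weight band → outcome, so adjusting for it blocks the indirect effect. For the total causal effect of diet, use the unadjusted pooled rates.
So P(outcome | do(Diet D)) is just the pooled rate for Diet D: 1129/2250 = 0.502.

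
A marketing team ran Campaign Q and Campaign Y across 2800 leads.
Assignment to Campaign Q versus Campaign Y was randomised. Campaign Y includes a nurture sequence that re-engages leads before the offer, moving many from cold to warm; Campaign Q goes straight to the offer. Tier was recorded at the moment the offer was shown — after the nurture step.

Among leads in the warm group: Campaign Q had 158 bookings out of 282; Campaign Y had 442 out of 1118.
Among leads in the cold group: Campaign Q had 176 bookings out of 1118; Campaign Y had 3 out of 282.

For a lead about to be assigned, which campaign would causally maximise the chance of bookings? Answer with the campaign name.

Stratifying would compare campaigns among leads the campaigns themselves sorted into engagement tier groups — a form of selection on an intermediate. The unconditioned pooled rates give the total causal effect.
Pooled: Campaign Q 23.9% vs Campaign Y 31.8%; Campaign Y is higher overall.

Campaign Y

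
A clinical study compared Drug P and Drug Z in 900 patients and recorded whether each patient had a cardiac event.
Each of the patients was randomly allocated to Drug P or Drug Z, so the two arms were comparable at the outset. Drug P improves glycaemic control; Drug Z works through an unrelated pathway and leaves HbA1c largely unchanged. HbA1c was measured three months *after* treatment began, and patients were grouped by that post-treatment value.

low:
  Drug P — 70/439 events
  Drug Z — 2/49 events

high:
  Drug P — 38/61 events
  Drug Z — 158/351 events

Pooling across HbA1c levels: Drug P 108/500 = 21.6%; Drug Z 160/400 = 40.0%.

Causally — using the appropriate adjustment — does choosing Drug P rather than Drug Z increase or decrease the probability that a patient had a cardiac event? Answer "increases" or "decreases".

decreases

Within every HbA1c level Drug Z has the lower rate, yet pooled Drug P does — Simpson's reversal.
HbA1c here is a post-treatment variable shaped by the drug; conditioning on it would introduce bias rather than remove it. The overall comparison is the causal one.
Pooled: Drug P 21.6% vs Drug Z 40.0%; Drug P is lower overall.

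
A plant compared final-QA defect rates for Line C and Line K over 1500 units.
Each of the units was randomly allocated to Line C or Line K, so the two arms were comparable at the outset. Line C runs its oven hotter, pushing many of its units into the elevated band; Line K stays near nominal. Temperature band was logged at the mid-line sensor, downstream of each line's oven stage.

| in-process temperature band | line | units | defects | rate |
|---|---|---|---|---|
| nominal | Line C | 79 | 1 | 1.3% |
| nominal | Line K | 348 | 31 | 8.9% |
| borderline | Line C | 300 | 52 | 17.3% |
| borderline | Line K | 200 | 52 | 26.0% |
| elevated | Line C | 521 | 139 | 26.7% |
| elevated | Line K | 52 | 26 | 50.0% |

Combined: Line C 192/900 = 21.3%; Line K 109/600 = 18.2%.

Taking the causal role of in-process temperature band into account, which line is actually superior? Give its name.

Line K

The stratified and pooled comparisons disagree (Line C wins within each in-process temperature band; Line K wins overall), so the answer turns on the causal role of in-process temperature band.
In-process temperature band is recorded after the line and is itself shifted by it — it sits on the causal path from line to outcome. Conditioning on a mediator would strip out part of the effect we want; the pooled comparison gives the total causal effect.
Pooled: Line C 21.3% vs Line K 18.2%; Line K is lower overall.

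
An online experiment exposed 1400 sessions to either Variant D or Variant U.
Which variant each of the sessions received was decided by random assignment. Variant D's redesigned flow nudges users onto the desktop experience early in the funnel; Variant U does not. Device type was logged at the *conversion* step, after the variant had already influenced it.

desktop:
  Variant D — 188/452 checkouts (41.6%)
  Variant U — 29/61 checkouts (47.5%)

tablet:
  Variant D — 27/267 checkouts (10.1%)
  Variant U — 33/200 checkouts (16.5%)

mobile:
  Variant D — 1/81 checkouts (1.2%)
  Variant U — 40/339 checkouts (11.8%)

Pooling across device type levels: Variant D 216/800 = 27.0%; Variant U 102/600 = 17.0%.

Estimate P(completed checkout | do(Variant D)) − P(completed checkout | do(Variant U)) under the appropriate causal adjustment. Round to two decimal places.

Device type here is a post-treatment variable shaped by the variant; conditioning on it would introduce bias rather than remove it. The overall comparison is the causal one.
The causal difference is the pooled difference: 0.270 − 0.170 = +0.100.

+0.10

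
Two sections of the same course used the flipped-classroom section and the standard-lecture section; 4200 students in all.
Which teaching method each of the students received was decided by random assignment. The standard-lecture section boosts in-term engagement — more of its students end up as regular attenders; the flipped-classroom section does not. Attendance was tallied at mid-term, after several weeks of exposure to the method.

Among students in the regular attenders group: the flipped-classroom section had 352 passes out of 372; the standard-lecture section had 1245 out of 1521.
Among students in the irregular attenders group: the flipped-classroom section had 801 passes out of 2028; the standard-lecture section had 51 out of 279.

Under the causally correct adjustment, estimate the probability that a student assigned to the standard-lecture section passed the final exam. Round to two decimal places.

0.72

Mid-term attendance here is a post-treatment variable shaped by the teaching method; conditioning on it would introduce bias rather than remove it. The overall comparison is the causal one.
So P(outcome | do(the standard-lecture section)) is just the pooled rate for the standard-lecture section: 1296/1800 = 0.720.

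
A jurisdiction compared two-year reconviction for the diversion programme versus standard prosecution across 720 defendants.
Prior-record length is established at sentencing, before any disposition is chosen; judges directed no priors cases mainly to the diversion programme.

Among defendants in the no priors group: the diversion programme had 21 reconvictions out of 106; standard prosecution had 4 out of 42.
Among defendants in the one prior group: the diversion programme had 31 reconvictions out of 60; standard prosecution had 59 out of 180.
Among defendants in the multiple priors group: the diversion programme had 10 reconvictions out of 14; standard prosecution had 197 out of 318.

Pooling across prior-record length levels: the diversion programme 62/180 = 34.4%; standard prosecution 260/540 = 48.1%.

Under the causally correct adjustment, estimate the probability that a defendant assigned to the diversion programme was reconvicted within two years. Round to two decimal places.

Prior-record length is set before the disposition has any effect — it is not caused by the disposition — and it independently drives the outcome. That makes it a confounder, so the causal comparison is within prior-record length levels.
Standardising the diversion programme to the population prior-record length mix: 0.206·21/106 + 0.333·31/60 + 0.461·10/14 = 0.542.

0.54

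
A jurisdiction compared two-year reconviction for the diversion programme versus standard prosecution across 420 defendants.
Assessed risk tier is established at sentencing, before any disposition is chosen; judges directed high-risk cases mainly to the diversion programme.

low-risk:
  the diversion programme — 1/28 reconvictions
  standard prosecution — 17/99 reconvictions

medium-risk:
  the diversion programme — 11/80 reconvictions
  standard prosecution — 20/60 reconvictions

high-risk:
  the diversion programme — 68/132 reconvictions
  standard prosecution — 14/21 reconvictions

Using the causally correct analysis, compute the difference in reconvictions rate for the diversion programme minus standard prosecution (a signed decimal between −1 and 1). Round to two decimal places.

Assessed risk tier is set before the disposition has any effect — it is not caused by the disposition — and it independently drives the outcome. That makes it a confounder, so the causal comparison is within assessed risk tier levels.
Adjusting over the population distribution of assessed risk tier: 0.302·(0.036−0.172) + 0.333·(0.138−0.333) + 0.364·(0.515−0.667) = -0.162.

-0.16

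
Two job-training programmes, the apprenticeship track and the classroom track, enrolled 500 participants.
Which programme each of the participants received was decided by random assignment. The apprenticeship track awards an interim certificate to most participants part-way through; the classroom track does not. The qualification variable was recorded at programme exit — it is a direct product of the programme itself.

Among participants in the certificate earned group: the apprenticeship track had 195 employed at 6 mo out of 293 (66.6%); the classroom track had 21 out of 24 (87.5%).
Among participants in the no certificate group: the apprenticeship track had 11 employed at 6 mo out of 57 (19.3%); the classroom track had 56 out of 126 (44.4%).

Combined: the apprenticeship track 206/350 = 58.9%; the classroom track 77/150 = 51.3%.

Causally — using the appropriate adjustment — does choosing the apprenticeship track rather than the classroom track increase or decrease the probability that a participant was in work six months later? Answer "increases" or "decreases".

increases

The qualification attained during the programme-specific comparison favours the classroom track throughout, but the pooled figures favour the apprenticeship track. The question is whether to condition on qualification attained during the programme.
Qualification attained during the programme lies on the pathway programme → qualification attained during the programme → outcome, so adjusting for it blocks the indirect effect. For the total causal effect of programme, use the unadjusted pooled rates.
Pooled: the apprenticeship track 58.9% vs the classroom track 51.3%; the apprenticeship track is higher overall.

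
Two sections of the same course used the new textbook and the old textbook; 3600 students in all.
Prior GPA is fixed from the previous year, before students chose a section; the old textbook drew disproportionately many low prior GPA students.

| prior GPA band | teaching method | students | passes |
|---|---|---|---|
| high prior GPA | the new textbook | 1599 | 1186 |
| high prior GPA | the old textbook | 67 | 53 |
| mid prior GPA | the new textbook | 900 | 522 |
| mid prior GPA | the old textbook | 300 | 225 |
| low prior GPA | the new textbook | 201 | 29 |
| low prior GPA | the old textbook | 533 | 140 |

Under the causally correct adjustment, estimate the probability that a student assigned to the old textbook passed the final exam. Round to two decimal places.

0.67

The stratified and pooled comparisons disagree (the old textbook wins within each prior GPA band; the new textbook wins overall), so the answer turns on the causal role of prior GPA band.
Prior GPA band is set before the teaching method has any effect — it is not caused by the teaching method — and it independently drives the outcome. That makes it a confounder, so the causal comparison is within prior GPA band levels.
Standardising the old textbook to the population prior GPA band mix: 0.463·53/67 + 0.333·225/300 + 0.204·140/533 = 0.670.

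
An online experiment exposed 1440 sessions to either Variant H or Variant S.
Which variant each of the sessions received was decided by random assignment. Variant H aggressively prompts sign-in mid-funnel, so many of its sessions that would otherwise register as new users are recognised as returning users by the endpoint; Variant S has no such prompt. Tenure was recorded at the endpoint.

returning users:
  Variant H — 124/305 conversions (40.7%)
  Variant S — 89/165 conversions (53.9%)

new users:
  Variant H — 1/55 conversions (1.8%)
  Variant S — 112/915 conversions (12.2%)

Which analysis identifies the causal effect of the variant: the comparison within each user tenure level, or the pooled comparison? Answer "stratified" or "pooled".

pooled

The user tenure-specific comparison favours Variant S throughout, but the pooled figures favour Variant H. The question is whether to condition on user tenure.
User tenure lies on the pathway variant → user tenure → outcome, so adjusting for it blocks the indirect effect. For the total causal effect of variant, use the unadjusted pooled rates.
Pooled: Variant H 34.7% vs Variant S 18.6%; Variant H is higher overall.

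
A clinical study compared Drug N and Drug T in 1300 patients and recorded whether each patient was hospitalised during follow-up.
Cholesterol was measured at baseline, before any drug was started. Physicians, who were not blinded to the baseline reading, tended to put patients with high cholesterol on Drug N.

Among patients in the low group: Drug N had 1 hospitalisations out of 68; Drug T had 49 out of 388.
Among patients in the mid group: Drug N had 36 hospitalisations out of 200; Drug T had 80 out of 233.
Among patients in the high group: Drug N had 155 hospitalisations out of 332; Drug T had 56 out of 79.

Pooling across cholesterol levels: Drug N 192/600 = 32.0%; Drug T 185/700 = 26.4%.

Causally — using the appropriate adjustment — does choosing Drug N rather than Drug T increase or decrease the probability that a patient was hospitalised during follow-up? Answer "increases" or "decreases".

decreases

The stratified and pooled comparisons disagree (Drug N wins within each cholesterol; Drug T wins overall), so the answer turns on the causal role of cholesterol.
Since cholesterol is a pre-existing factor (not a product of the drug) and it affects the outcome on its own, it is a confounder. The stratified rates, not the pooled rate, identify the causal effect.
Within each level — low: 1.5% vs 12.6%; mid: 18.0% vs 34.3%; high: 46.7% vs 70.9% — Drug N is lower every time.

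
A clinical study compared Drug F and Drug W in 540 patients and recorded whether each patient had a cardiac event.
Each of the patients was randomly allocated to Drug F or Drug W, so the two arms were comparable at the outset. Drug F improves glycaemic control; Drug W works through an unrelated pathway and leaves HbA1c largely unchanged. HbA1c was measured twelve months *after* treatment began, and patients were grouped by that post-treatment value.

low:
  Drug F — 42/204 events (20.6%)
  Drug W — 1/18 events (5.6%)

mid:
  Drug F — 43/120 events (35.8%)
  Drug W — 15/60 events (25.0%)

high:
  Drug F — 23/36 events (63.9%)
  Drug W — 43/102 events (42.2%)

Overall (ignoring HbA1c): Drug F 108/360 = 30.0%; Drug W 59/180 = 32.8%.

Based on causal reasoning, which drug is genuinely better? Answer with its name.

The stratified and pooled comparisons disagree (Drug W wins within each HbA1c; Drug F wins overall), so the answer turns on the causal role of HbA1c.
HbA1c lies on the pathway drug → HbA1c → outcome, so adjusting for it blocks the indirect effect. For the total causal effect of drug, use the unadjusted pooled rates.
Pooled: Drug F 30.0% vs Drug W 32.8%; Drug F is lower overall.

Drug F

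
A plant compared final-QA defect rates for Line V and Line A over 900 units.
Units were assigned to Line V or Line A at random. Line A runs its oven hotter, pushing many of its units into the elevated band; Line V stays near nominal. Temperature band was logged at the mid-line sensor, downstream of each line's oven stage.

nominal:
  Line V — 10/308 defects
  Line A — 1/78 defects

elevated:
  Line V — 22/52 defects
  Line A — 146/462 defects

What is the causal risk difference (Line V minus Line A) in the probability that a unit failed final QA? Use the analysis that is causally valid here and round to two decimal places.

-0.18

The in-process temperature band-specific comparison favours Line A throughout, but the pooled figures favour Line V. The question is whether to condition on in-process temperature band.
In-process temperature band lies on the pathway line → in-process temperature band → outcome, so adjusting for it blocks the indirect effect. For the total causal effect of line, use the unadjusted pooled rates.
The causal difference is the pooled difference: 0.089 − 0.272 = -0.183.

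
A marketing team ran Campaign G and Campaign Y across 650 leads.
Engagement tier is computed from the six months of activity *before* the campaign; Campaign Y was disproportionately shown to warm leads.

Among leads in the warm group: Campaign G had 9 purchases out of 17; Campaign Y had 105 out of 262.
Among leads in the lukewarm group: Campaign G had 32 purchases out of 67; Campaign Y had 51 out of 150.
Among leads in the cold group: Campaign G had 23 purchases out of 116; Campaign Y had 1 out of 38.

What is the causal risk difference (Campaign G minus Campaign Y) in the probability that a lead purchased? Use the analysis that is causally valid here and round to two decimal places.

+0.14

Engagement tier satisfies the back-door criterion: it is not a descendant of the campaign, and it blocks the spurious path from campaign to outcome. Adjusting for it (i.e., using the within-engagement tier rates) gives the causal effect.
Adjusting over the population distribution of engagement tier: 0.429·(0.529−0.401) + 0.334·(0.478−0.340) + 0.237·(0.198−0.026) = +0.142.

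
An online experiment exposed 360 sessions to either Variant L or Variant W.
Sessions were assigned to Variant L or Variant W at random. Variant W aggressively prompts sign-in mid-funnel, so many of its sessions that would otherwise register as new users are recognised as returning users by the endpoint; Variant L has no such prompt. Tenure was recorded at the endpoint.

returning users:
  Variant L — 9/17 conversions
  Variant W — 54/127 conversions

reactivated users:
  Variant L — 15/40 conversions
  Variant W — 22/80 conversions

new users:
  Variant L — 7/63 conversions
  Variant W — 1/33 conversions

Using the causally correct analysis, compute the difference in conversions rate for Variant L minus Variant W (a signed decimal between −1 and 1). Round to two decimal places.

User tenure lies on the pathway variant → user tenure → outcome, so adjusting for it blocks the indirect effect. For the total causal effect of variant, use the unadjusted pooled rates.
The causal difference is the pooled difference: 0.258 − 0.321 = -0.062.

-0.06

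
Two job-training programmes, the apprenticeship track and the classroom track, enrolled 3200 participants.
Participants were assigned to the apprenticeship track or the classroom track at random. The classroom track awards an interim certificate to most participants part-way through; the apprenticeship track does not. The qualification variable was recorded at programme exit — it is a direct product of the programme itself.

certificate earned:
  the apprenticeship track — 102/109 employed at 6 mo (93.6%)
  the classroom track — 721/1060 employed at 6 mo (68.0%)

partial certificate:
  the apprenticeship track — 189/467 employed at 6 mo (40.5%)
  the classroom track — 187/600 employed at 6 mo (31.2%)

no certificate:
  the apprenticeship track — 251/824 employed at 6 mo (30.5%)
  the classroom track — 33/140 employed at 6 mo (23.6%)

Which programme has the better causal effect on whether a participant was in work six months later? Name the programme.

The stratified and pooled comparisons disagree (the apprenticeship track wins within each qualification attained during the programme; the classroom track wins overall), so the answer turns on the causal role of qualification attained during the programme.
The distribution of qualification attained during the programme is itself part of what the programme does — it is an intermediate outcome. Holding it fixed would remove that part of the effect; the total effect is the pooled difference.
Pooled: the apprenticeship track 38.7% vs the classroom track 52.3%; the classroom track is higher overall.

the classroom track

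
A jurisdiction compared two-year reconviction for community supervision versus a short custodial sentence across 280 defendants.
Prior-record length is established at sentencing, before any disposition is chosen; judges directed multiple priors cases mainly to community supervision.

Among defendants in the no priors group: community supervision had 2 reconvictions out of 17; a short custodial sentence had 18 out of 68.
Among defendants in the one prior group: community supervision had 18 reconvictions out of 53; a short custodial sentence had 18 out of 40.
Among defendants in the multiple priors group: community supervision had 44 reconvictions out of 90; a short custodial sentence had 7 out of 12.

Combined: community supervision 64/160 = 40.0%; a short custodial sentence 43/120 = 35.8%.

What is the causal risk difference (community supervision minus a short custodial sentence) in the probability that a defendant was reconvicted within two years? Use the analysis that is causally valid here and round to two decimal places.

-0.12

Within every prior-record length level community supervision has the lower rate, yet pooled a short custodial sentence does — Simpson's reversal.
Since prior-record length is a pre-existing factor (not a product of the disposition) and it affects the outcome on its own, it is a confounder. The stratified rates, not the pooled rate, identify the causal effect.
Adjusting over the population distribution of prior-record length: 0.304·(0.118−0.265) + 0.332·(0.340−0.450) + 0.364·(0.489−0.583) = -0.116.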